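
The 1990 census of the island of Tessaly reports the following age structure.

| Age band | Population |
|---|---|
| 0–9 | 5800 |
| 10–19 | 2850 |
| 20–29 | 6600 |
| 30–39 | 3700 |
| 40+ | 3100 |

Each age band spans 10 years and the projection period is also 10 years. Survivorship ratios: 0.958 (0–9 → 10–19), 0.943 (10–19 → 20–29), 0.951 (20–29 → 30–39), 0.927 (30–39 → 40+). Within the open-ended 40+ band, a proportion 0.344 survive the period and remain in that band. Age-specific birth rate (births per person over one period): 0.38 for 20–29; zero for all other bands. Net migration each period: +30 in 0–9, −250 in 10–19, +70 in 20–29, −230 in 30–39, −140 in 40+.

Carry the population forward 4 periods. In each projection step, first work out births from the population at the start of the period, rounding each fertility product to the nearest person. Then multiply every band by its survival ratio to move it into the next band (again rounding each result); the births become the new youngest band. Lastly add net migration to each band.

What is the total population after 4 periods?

— Period 1 —
Births: 6600 × 0.38 = 2508
10–19: 5800 × 0.958 = 5556
20–29: 2850 × 0.943 = 2688
30–39: 6600 × 0.951 = 6277
40+: 3700 × 0.927 + 3100 × 0.344 = 3430 + 1066 = 4496
Net migration: 0–9 + 30 → 2538; 10–19 − 250 → 5306; 20–29 + 70 → 2758; 30–39 − 230 → 6047; 40+ − 140 → 4356
Giving 2538 / 5306 / 2758 / 6047 / 4356.
— Period 2 —
Births: 2758 × 0.38 = 1048
10–19: 2538 × 0.958 = 2431
20–29: 5306 × 0.943 = 5004
30–39: 2758 × 0.951 = 2623
40+: 6047 × 0.927 + 4356 × 0.344 = 5606 + 1498 = 7104
Net migration: 0–9 + 30 → 1078; 10–19 − 250 → 2181; 20–29 + 70 → 5074; 30–39 − 230 → 2393; 40+ − 140 → 6964
Giving 1078 / 2181 / 5074 / 2393 / 6964.
— Period 3 —
Births: 5074 × 0.38 = 1928
10–19: 1078 × 0.958 = 1033
20–29: 2181 × 0.943 = 2057
30–39: 5074 × 0.951 = 4825
40+: 2393 × 0.927 + 6964 × 0.344 = 2218 + 2396 = 4614
Net migration: 0–9 + 30 → 1958; 10–19 − 250 → 783; 20–29 + 70 → 2127; 30–39 − 230 → 4595; 40+ − 140 → 4474
Giving 1958 / 783 / 2127 / 4595 / 4474.
— Period 4 —
Births: 2127 × 0.38 = 808
10–19: 1958 × 0.958 = 1876
20–29: 783 × 0.943 = 738
30–39: 2127 × 0.951 = 2023
40+: 4595 × 0.927 + 4474 × 0.344 = 4260 + 1539 = 5799
Net migration: 0–9 + 30 → 838; 10–19 − 250 → 1626; 20–29 + 70 → 808; 30–39 − 230 → 1793; 40+ − 140 → 5659
Giving 838 / 1626 / 808 / 1793 / 5659.
Total after period 4: 838 + 1626 + 808 + 1793 + 5659 = 10724

10724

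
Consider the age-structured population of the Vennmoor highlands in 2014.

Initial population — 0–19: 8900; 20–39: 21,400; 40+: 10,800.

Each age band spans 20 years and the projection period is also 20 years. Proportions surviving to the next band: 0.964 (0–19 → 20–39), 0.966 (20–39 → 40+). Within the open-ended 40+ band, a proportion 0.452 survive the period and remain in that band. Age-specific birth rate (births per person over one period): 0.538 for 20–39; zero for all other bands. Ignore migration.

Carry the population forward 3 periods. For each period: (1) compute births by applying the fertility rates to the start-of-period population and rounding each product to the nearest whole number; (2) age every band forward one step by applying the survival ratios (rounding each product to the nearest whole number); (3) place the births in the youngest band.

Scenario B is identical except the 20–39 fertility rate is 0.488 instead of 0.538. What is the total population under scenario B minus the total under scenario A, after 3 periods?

Numbering the bands 1..3 from youngest to oldest:
After projecting period 1:
Births: 21400 × 0.538 = 11513
Band 2: 8900 × 0.964 = 8580
Band 3: 21400 × 0.966 + 10800 × 0.452 = 20672 + 4882 = 25554
End of period: [11513, 8580, 25554]
After projecting period 2:
Births: 8580 × 0.538 = 4616
Band 2: 11513 × 0.964 = 11099
Band 3: 8580 × 0.966 + 25554 × 0.452 = 8288 + 11550 = 19838
End of period: [4616, 11099, 19838]
After projecting period 3:
Births: 11099 × 0.538 = 5971
Band 2: 4616 × 0.964 = 4450
Band 3: 11099 × 0.966 + 19838 × 0.452 = 10722 + 8967 = 19689
End of period: [5971, 4450, 19689]
Scenario A total after 3 periods: 30110
Scenario B projection —
After projecting period 1:
Births: 21400 × 0.488 = 10443
Band 2: 8900 × 0.964 = 8580
Band 3: 21400 × 0.966 + 10800 × 0.452 = 20672 + 4882 = 25554
End of period: [10443, 8580, 25554]
After projecting period 2:
Births: 8580 × 0.488 = 4187
Band 2: 10443 × 0.964 = 10067
Band 3: 8580 × 0.966 + 25554 × 0.452 = 8288 + 11550 = 19838
End of period: [4187, 10067, 19838]
After projecting period 3:
Births: 10067 × 0.488 = 4913
Band 2: 4187 × 0.964 = 4036
Band 3: 10067 × 0.966 + 19838 × 0.452 = 9725 + 8967 = 18692
End of period: [4913, 4036, 18692]
Scenario B total after 3 periods: 27641
Difference B − A = 27641 − 30110 = -2469

-2469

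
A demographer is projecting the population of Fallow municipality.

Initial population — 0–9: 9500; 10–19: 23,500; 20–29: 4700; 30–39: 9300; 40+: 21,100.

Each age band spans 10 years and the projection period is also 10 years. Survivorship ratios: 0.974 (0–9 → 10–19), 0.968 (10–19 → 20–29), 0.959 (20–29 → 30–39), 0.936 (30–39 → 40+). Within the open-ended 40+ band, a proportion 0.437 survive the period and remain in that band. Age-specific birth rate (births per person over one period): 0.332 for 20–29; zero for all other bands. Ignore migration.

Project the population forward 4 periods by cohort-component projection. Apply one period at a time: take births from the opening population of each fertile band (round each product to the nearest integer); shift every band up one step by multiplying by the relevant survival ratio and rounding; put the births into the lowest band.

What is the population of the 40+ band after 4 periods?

19265

Call the bands 1 to 5, youngest first.
Period 1.
Births: 4700 × 0.332 = 1560
Band 2: 9500 × 0.974 = 9253
Band 3: 23500 × 0.968 = 22748
Band 4: 4700 × 0.959 = 4507
Band 5: 9300 × 0.936 + 21100 × 0.437 = 8705 + 9221 = 17926
Population now: 0–9=1560, 10–19=9253, 20–29=22748, 30–39=4507, 40+=17926
Period 2.
Births: 22748 × 0.332 = 7552
Band 2: 1560 × 0.974 = 1519
Band 3: 9253 × 0.968 = 8957
Band 4: 22748 × 0.959 = 21815
Band 5: 4507 × 0.936 + 17926 × 0.437 = 4219 + 7834 = 12053
Population now: 0–9=7552, 10–19=1519, 20–29=8957, 30–39=21815, 40+=12053
Period 3.
Births: 8957 × 0.332 = 2974
Band 2: 7552 × 0.974 = 7356
Band 3: 1519 × 0.968 = 1470
Band 4: 8957 × 0.959 = 8590
Band 5: 21815 × 0.936 + 12053 × 0.437 = 20419 + 5267 = 25686
Population now: 0–9=2974, 10–19=7356, 20–29=1470, 30–39=8590, 40+=25686
Period 4.
Births: 1470 × 0.332 = 488
Band 2: 2974 × 0.974 = 2897
Band 3: 7356 × 0.968 = 7121
Band 4: 1470 × 0.959 = 1410
Band 5: 8590 × 0.936 + 25686 × 0.437 = 8040 + 11225 = 19265
Population now: 0–9=488, 10–19=2897, 20–29=7121, 30–39=1410, 40+=19265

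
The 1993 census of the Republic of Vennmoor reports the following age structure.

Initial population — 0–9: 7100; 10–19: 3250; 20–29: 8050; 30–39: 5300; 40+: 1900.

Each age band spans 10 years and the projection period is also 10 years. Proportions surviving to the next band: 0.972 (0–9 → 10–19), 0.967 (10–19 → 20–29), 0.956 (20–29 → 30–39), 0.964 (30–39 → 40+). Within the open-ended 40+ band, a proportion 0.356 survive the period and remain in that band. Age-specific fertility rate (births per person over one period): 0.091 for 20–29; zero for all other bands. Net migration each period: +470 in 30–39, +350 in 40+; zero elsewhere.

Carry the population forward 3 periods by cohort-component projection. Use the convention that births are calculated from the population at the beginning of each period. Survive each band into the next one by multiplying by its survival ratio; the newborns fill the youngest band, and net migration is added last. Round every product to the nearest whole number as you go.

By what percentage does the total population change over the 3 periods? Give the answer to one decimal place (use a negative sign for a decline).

-38.2

Numbering the bands 1..5 from youngest to oldest:
[period 1]
Births: 8050 * 0.091 = 733
Band 2: 7100 * 0.972 = 6901
Band 3: 3250 * 0.967 = 3143
Band 4: 8050 * 0.956 = 7696
Band 5: 5300 * 0.964 + 1900 * 0.356 = 5109 + 676 = 5785
Net migration: Band 4 + 470 → 8166; Band 5 + 350 → 6135
Population now: 0–9=733, 10–19=6901, 20–29=3143, 30–39=8166, 40+=6135
[period 2]
Births: 3143 * 0.091 = 286
Band 2: 733 * 0.972 = 712
Band 3: 6901 * 0.967 = 6673
Band 4: 3143 * 0.956 = 3005
Band 5: 8166 * 0.964 + 6135 * 0.356 = 7872 + 2184 = 10056
Net migration: Band 4 + 470 → 3475; Band 5 + 350 → 10406
Population now: 0–9=286, 10–19=712, 20–29=6673, 30–39=3475, 40+=10406
[period 3]
Births: 6673 * 0.091 = 607
Band 2: 286 * 0.972 = 278
Band 3: 712 * 0.967 = 689
Band 4: 6673 * 0.956 = 6379
Band 5: 3475 * 0.964 + 10406 * 0.356 = 3350 + 3705 = 7055
Net migration: Band 4 + 470 → 6849; Band 5 + 350 → 7405
Population now: 0–9=607, 10–19=278, 20–29=689, 30–39=6849, 40+=7405
Total: 25600 → 15828; change = -9772; percentage change = -38.2%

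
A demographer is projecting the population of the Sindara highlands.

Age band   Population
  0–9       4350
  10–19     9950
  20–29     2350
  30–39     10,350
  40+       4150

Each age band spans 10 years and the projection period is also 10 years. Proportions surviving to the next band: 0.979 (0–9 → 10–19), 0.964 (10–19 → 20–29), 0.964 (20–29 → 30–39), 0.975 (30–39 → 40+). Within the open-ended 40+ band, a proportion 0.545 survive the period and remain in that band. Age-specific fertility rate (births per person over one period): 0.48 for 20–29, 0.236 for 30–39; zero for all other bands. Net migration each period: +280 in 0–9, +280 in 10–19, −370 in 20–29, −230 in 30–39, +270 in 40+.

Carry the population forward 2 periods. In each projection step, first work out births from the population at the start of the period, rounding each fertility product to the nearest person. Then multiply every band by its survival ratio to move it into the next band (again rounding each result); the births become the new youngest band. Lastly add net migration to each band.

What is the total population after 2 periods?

(Bands numbered youngest = 1 to oldest = 5.)
Period 1:
Births: 2350 * 0.48 = 1128  |  10350 * 0.236 = 2443 ⇒ total 3571
Band 2: 4350 * 0.979 = 4259
Band 3: 9950 * 0.964 = 9592
Band 4: 2350 * 0.964 = 2265
Band 5: 10350 * 0.975 + 4150 * 0.545 = 10091 + 2262 = 12353
Net migration: Band 1 + 280 → 3851; Band 2 + 280 → 4539; Band 3 − 370 → 9222; Band 4 − 230 → 2035; Band 5 + 270 → 12623
End of period: [3851, 4539, 9222, 2035, 12623]
Period 2:
Births: 9222 * 0.48 = 4427  |  2035 * 0.236 = 480 ⇒ total 4907
Band 2: 3851 * 0.979 = 3770
Band 3: 4539 * 0.964 = 4376
Band 4: 9222 * 0.964 = 8890
Band 5: 2035 * 0.975 + 12623 * 0.545 = 1984 + 6880 = 8864
Net migration: Band 1 + 280 → 5187; Band 2 + 280 → 4050; Band 3 − 370 → 4006; Band 4 − 230 → 8660; Band 5 + 270 → 9134
End of period: [5187, 4050, 4006, 8660, 9134]
Total after period 2: 5187 + 4050 + 4006 + 8660 + 9134 = 31037

31037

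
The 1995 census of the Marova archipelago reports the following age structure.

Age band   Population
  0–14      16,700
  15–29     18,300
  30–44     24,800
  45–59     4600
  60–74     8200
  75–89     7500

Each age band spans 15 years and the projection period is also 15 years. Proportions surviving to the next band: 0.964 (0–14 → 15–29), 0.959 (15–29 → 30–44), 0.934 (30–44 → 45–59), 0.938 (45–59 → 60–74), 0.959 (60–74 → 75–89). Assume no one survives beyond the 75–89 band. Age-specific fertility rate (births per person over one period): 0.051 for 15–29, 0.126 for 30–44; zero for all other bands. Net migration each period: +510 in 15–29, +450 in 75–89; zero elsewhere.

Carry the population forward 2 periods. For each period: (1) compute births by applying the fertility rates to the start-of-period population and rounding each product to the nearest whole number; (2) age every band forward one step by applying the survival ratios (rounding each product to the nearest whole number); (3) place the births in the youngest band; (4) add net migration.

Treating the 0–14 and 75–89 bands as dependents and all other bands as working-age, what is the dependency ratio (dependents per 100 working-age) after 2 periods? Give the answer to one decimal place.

Numbering the bands 1..6 from youngest to oldest:
After projecting period 1:
Births: 18300 × 0.051 = 933 ; 24800 × 0.126 = 3125 → 4058
Band 2: 16700 × 0.964 = 16099
Band 3: 18300 × 0.959 = 17550
Band 4: 24800 × 0.934 = 23163
Band 5: 4600 × 0.938 = 4315
Band 6: 8200 × 0.959 = 7864
Net migration: Band 2 + 510 → 16609; Band 6 + 450 → 8314
Giving 4058 / 16609 / 17550 / 23163 / 4315 / 8314.
After projecting period 2:
Births: 16609 × 0.051 = 847 ; 17550 × 0.126 = 2211 → 3058
Band 2: 4058 × 0.964 = 3912
Band 3: 16609 × 0.959 = 15928
Band 4: 17550 × 0.934 = 16392
Band 5: 23163 × 0.938 = 21727
Band 6: 4315 × 0.959 = 4138
Net migration: Band 2 + 510 → 4422; Band 6 + 450 → 4588
Giving 3058 / 4422 / 15928 / 16392 / 21727 / 4588.
Dependents (band 0–14 + band 75–89) = 3058 + 4588 = 7646; working-age = 58469; ratio = 7646/58469 × 100 = 13.1

13.1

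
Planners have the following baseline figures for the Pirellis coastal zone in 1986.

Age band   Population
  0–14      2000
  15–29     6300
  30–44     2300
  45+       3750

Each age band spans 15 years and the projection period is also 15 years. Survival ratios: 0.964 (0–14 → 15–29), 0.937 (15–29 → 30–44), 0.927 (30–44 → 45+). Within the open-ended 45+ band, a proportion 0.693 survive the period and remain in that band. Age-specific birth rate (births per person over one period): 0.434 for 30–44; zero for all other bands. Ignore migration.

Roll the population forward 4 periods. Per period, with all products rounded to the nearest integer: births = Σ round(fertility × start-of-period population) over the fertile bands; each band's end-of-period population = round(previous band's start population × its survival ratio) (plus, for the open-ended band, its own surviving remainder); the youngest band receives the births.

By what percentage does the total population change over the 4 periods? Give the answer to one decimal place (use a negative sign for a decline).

-32.7

Numbering the groups 1..4 from youngest to oldest:
After projecting period 1:
Births: 2300 × 0.434 = 998
Group 2: 2000 × 0.964 = 1928
Group 3: 6300 × 0.937 = 5903
Group 4: 2300 × 0.927 + 3750 × 0.693 = 2132 + 2599 = 4731
Giving 998 / 1928 / 5903 / 4731.
After projecting period 2:
Births: 5903 × 0.434 = 2562
Group 2: 998 × 0.964 = 962
Group 3: 1928 × 0.937 = 1807
Group 4: 5903 × 0.927 + 4731 × 0.693 = 5472 + 3279 = 8751
Giving 2562 / 962 / 1807 / 8751.
After projecting period 3:
Births: 1807 × 0.434 = 784
Group 2: 2562 × 0.964 = 2470
Group 3: 962 × 0.937 = 901
Group 4: 1807 × 0.927 + 8751 × 0.693 = 1675 + 6064 = 7739
Giving 784 / 2470 / 901 / 7739.
After projecting period 4:
Births: 901 × 0.434 = 391
Group 2: 784 × 0.964 = 756
Group 3: 2470 × 0.937 = 2314
Group 4: 901 × 0.927 + 7739 × 0.693 = 835 + 5363 = 6198
Giving 391 / 756 / 2314 / 6198.
Total: 14350 → 9659; change = -4691; percentage change = -32.7%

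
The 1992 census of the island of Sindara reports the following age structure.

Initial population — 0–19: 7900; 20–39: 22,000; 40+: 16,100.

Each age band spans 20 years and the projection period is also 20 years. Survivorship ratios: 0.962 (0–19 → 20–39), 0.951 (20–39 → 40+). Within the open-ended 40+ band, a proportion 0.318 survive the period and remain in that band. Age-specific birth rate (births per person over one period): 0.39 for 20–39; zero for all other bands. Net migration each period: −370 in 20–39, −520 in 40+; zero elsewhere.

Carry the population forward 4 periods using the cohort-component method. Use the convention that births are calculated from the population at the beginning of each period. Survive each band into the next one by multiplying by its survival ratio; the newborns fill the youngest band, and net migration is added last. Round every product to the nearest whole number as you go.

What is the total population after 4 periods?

— Period 1 —
Births: 22000 × 0.39 = 8580
20–39: 7900 × 0.962 = 7600
40+: 22000 × 0.951 + 16100 × 0.318 = 20922 + 5120 = 26042
Net migration: 20–39 − 370 → 7230; 40+ − 520 → 25522
Giving 8580 / 7230 / 25522.
— Period 2 —
Births: 7230 × 0.39 = 2820
20–39: 8580 × 0.962 = 8254
40+: 7230 × 0.951 + 25522 × 0.318 = 6876 + 8116 = 14992
Net migration: 20–39 − 370 → 7884; 40+ − 520 → 14472
Giving 2820 / 7884 / 14472.
— Period 3 —
Births: 7884 × 0.39 = 3075
20–39: 2820 × 0.962 = 2713
40+: 7884 × 0.951 + 14472 × 0.318 = 7498 + 4602 = 12100
Net migration: 20–39 − 370 → 2343; 40+ − 520 → 11580
Giving 3075 / 2343 / 11580.
— Period 4 —
Births: 2343 × 0.39 = 914
20–39: 3075 × 0.962 = 2958
40+: 2343 × 0.951 + 11580 × 0.318 = 2228 + 3682 = 5910
Net migration: 20–39 − 370 → 2588; 40+ − 520 → 5390
Giving 914 / 2588 / 5390.
Total after period 4: 914 + 2588 + 5390 = 8892

8892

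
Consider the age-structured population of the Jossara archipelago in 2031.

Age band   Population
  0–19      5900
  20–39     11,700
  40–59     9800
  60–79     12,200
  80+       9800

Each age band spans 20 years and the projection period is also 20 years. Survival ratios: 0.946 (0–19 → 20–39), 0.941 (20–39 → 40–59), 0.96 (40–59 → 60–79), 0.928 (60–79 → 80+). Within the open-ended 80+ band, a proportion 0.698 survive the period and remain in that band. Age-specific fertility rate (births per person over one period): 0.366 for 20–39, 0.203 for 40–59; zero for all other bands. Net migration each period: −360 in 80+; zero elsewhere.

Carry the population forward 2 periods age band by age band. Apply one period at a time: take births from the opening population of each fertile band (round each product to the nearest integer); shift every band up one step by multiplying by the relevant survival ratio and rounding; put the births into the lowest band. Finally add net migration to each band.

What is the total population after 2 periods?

46829

Call the groups 1 to 5, youngest first.
After projecting period 1:
Births: 11700 * 0.366 = 4282 ; 9800 * 0.203 = 1989 ⇒ total 6271
Group 2: 5900 * 0.946 = 5581
Group 3: 11700 * 0.941 = 11010
Group 4: 9800 * 0.96 = 9408
Group 5: 12200 * 0.928 + 9800 * 0.698 = 11322 + 6840 = 18162
Net migration: Group 5 − 360 → 17802
→ [6271, 5581, 11010, 9408, 17802]
After projecting period 2:
Births: 5581 * 0.366 = 2043 ; 11010 * 0.203 = 2235 ⇒ total 4278
Group 2: 6271 * 0.946 = 5932
Group 3: 5581 * 0.941 = 5252
Group 4: 11010 * 0.96 = 10570
Group 5: 9408 * 0.928 + 17802 * 0.698 = 8731 + 12426 = 21157
Net migration: Group 5 − 360 → 20797
→ [4278, 5932, 5252, 10570, 20797]
Total after period 2: 4278 + 5932 + 5252 + 10570 + 20797 = 46829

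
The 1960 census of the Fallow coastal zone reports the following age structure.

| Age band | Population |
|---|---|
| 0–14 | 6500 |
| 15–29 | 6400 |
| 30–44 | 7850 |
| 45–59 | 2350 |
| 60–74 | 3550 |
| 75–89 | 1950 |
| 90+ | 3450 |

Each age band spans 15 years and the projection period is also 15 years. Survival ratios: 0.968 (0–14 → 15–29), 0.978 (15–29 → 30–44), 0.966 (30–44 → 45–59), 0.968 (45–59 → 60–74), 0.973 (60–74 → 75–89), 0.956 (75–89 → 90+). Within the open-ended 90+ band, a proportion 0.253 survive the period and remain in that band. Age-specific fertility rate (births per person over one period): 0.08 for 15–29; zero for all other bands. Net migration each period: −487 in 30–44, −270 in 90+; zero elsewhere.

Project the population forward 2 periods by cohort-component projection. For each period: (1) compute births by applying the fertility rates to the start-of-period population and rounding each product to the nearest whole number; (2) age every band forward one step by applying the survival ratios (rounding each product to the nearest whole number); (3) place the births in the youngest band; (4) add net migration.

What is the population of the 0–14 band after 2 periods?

Call the bands 1 to 7, youngest first.
Period 1.
Births: 6400 * 0.08 = 512
Band 2: 6500 * 0.968 = 6292
Band 3: 6400 * 0.978 = 6259
Band 4: 7850 * 0.966 = 7583
Band 5: 2350 * 0.968 = 2275
Band 6: 3550 * 0.973 = 3454
Band 7: 1950 * 0.956 + 3450 * 0.253 = 1864 + 873 = 2737
Net migration: Band 3 − 487 → 5772; Band 7 − 270 → 2467
End of period: [512, 6292, 5772, 7583, 2275, 3454, 2467]
Period 2.
Births: 6292 * 0.08 = 503
Band 2: 512 * 0.968 = 496
Band 3: 6292 * 0.978 = 6154
Band 4: 5772 * 0.966 = 5576
Band 5: 7583 * 0.968 = 7340
Band 6: 2275 * 0.973 = 2214
Band 7: 3454 * 0.956 + 2467 * 0.253 = 3302 + 624 = 3926
Net migration: Band 3 − 487 → 5667; Band 7 − 270 → 3656
End of period: [503, 496, 5667, 5576, 7340, 2214, 3656]

503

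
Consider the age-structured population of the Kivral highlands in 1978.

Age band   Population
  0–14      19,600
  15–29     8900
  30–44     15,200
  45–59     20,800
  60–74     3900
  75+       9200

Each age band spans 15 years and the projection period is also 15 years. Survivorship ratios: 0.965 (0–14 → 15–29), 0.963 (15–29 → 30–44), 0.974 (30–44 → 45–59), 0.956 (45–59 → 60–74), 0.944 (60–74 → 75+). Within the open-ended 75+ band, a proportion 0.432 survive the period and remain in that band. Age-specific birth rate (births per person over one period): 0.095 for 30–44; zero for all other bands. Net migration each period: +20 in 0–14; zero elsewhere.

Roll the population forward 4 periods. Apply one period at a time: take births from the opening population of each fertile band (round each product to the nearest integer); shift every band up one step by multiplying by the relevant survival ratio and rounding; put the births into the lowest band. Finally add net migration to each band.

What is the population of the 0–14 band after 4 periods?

149

(Bands numbered youngest = 1 to oldest = 6.)
Period 1:
Births: 15200 * 0.095 = 1444
Band 2: 19600 * 0.965 = 18914
Band 3: 8900 * 0.963 = 8571
Band 4: 15200 * 0.974 = 14805
Band 5: 20800 * 0.956 = 19885
Band 6: 3900 * 0.944 + 9200 * 0.432 = 3682 + 3974 = 7656
Net migration: Band 1 + 20 → 1464
Population now: 0–14=1464, 15–29=18914, 30–44=8571, 45–59=14805, 60–74=19885, 75+=7656
Period 2:
Births: 8571 * 0.095 = 814
Band 2: 1464 * 0.965 = 1413
Band 3: 18914 * 0.963 = 18214
Band 4: 8571 * 0.974 = 8348
Band 5: 14805 * 0.956 = 14154
Band 6: 19885 * 0.944 + 7656 * 0.432 = 18771 + 3307 = 22078
Net migration: Band 1 + 20 → 834
Population now: 0–14=834, 15–29=1413, 30–44=18214, 45–59=8348, 60–74=14154, 75+=22078
Period 3:
Births: 18214 * 0.095 = 1730
Band 2: 834 * 0.965 = 805
Band 3: 1413 * 0.963 = 1361
Band 4: 18214 * 0.974 = 17740
Band 5: 8348 * 0.956 = 7981
Band 6: 14154 * 0.944 + 22078 * 0.432 = 13361 + 9538 = 22899
Net migration: Band 1 + 20 → 1750
Population now: 0–14=1750, 15–29=805, 30–44=1361, 45–59=17740, 60–74=7981, 75+=22899
Period 4:
Births: 1361 * 0.095 = 129
Band 2: 1750 * 0.965 = 1689
Band 3: 805 * 0.963 = 775
Band 4: 1361 * 0.974 = 1326
Band 5: 17740 * 0.956 = 16959
Band 6: 7981 * 0.944 + 22899 * 0.432 = 7534 + 9892 = 17426
Net migration: Band 1 + 20 → 149
Population now: 0–14=149, 15–29=1689, 30–44=775, 45–59=1326, 60–74=16959, 75+=17426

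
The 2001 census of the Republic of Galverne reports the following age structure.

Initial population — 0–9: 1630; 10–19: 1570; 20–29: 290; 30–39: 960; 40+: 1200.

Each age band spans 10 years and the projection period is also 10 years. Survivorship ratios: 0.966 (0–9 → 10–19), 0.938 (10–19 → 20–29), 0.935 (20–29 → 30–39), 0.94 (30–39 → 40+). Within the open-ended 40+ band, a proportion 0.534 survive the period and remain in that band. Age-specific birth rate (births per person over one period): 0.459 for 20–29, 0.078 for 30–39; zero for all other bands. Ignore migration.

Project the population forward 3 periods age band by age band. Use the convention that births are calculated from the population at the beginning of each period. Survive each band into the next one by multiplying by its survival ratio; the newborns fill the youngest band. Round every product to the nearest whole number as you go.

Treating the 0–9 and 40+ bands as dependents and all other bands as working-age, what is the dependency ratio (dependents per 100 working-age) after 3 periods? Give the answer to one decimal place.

118.4

After projecting period 1:
Births: 290 × 0.459 = 133 ; 960 × 0.078 = 75 → total 208
10–19: 1630 × 0.966 = 1575
20–29: 1570 × 0.938 = 1473
30–39: 290 × 0.935 = 271
40+: 960 × 0.94 + 1200 × 0.534 = 902 + 641 = 1543
Population now: 0–9=208, 10–19=1575, 20–29=1473, 30–39=271, 40+=1543
After projecting period 2:
Births: 1473 × 0.459 = 676 ; 271 × 0.078 = 21 → total 697
10–19: 208 × 0.966 = 201
20–29: 1575 × 0.938 = 1477
30–39: 1473 × 0.935 = 1377
40+: 271 × 0.94 + 1543 × 0.534 = 255 + 824 = 1079
Population now: 0–9=697, 10–19=201, 20–29=1477, 30–39=1377, 40+=1079
After projecting period 3:
Births: 1477 × 0.459 = 678 ; 1377 × 0.078 = 107 → total 785
10–19: 697 × 0.966 = 673
20–29: 201 × 0.938 = 189
30–39: 1477 × 0.935 = 1381
40+: 1377 × 0.94 + 1079 × 0.534 = 1294 + 576 = 1870
Population now: 0–9=785, 10–19=673, 20–29=189, 30–39=1381, 40+=1870
Dependents (band 0–9 + band 40+) = 785 + 1870 = 2655; working-age = 2243; ratio = 2655/2243 × 100 = 118.4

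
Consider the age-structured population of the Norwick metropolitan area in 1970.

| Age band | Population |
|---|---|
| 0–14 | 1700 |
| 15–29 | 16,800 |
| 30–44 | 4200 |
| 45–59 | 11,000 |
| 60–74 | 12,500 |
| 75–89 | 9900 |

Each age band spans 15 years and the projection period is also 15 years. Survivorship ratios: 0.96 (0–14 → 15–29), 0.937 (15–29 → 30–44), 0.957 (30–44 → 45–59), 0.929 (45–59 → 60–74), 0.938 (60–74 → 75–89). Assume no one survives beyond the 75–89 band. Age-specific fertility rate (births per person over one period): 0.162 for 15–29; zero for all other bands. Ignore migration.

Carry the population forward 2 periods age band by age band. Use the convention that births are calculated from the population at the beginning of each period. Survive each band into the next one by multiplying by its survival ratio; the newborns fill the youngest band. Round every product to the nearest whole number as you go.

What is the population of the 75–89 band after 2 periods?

(Groups numbered youngest = 1 to oldest = 6.)
— Period 1 —
Births: 16800 × 0.162 = 2722
Group 2: 1700 × 0.96 = 1632
Group 3: 16800 × 0.937 = 15742
Group 4: 4200 × 0.957 = 4019
Group 5: 11000 × 0.929 = 10219
Group 6: 12500 × 0.938 = 11725
Population now: 0–14=2722, 15–29=1632, 30–44=15742, 45–59=4019, 60–74=10219, 75–89=11725
— Period 2 —
Births: 1632 × 0.162 = 264
Group 2: 2722 × 0.96 = 2613
Group 3: 1632 × 0.937 = 1529
Group 4: 15742 × 0.957 = 15065
Group 5: 4019 × 0.929 = 3734
Group 6: 10219 × 0.938 = 9585
Population now: 0–14=264, 15–29=2613, 30–44=1529, 45–59=15065, 60–74=3734, 75–89=9585

9585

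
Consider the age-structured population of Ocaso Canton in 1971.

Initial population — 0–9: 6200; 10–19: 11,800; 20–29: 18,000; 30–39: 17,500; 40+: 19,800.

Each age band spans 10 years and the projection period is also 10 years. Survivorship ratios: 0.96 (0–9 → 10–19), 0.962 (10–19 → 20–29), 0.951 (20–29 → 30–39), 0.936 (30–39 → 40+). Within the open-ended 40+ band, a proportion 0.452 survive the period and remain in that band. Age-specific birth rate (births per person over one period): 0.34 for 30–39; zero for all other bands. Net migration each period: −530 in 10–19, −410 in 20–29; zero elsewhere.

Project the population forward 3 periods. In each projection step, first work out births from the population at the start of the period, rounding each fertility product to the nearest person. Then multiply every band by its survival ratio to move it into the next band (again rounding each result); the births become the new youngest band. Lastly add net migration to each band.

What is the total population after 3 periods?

39898

After projecting period 1:
Births: 17500 * 0.34 = 5950
10–19: 6200 * 0.96 = 5952
20–29: 11800 * 0.962 = 11352
30–39: 18000 * 0.951 = 17118
40+: 17500 * 0.936 + 19800 * 0.452 = 16380 + 8950 = 25330
Net migration: 10–19 − 530 → 5422; 20–29 − 410 → 10942
→ [5950, 5422, 10942, 17118, 25330]
After projecting period 2:
Births: 17118 * 0.34 = 5820
10–19: 5950 * 0.96 = 5712
20–29: 5422 * 0.962 = 5216
30–39: 10942 * 0.951 = 10406
40+: 17118 * 0.936 + 25330 * 0.452 = 16022 + 11449 = 27471
Net migration: 10–19 − 530 → 5182; 20–29 − 410 → 4806
→ [5820, 5182, 4806, 10406, 27471]
After projecting period 3:
Births: 10406 * 0.34 = 3538
10–19: 5820 * 0.96 = 5587
20–29: 5182 * 0.962 = 4985
30–39: 4806 * 0.951 = 4571
40+: 10406 * 0.936 + 27471 * 0.452 = 9740 + 12417 = 22157
Net migration: 10–19 − 530 → 5057; 20–29 − 410 → 4575
→ [3538, 5057, 4575, 4571, 22157]
Total after period 3: 3538 + 5057 + 4575 + 4571 + 22157 = 39898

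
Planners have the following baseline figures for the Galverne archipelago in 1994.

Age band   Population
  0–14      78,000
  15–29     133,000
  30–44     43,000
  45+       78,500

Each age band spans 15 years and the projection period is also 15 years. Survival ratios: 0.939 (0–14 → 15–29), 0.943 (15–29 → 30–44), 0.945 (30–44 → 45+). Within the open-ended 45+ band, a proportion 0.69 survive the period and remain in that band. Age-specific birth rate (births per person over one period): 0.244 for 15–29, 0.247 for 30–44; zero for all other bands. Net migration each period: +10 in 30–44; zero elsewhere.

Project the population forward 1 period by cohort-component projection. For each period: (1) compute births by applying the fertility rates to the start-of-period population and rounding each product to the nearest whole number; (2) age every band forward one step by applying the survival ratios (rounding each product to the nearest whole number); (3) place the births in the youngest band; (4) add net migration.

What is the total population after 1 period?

Period 1.
Births: 133000 * 0.244 = 32452, 43000 * 0.247 = 10621 → total 43073
15–29: 78000 * 0.939 = 73242
30–44: 133000 * 0.943 = 125419
45+: 43000 * 0.945 + 78500 * 0.69 = 40635 + 54165 = 94800
Net migration: 30–44 + 10 → 125429
Population now: 0–14=43073, 15–29=73242, 30–44=125429, 45+=94800
Total after period 1: 43073 + 73242 + 125429 + 94800 = 336544

336544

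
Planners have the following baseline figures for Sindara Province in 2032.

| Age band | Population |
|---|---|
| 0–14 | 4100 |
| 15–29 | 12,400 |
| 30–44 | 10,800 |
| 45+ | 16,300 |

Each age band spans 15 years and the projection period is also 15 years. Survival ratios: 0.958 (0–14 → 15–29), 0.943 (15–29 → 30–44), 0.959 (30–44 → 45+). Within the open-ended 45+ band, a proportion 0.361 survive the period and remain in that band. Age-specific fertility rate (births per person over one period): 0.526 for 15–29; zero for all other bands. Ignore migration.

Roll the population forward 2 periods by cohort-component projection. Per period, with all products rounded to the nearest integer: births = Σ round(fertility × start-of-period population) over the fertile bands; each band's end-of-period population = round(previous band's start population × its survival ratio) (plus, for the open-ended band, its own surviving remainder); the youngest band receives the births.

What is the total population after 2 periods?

29095

After projecting period 1:
Births: 12400 * 0.526 = 6522
15–29: 4100 * 0.958 = 3928
30–44: 12400 * 0.943 = 11693
45+: 10800 * 0.959 + 16300 * 0.361 = 10357 + 5884 = 16241
End of period: [6522, 3928, 11693, 16241]
After projecting period 2:
Births: 3928 * 0.526 = 2066
15–29: 6522 * 0.958 = 6248
30–44: 3928 * 0.943 = 3704
45+: 11693 * 0.959 + 16241 * 0.361 = 11214 + 5863 = 17077
End of period: [2066, 6248, 3704, 17077]
Total after period 2: 2066 + 6248 + 3704 + 17077 = 29095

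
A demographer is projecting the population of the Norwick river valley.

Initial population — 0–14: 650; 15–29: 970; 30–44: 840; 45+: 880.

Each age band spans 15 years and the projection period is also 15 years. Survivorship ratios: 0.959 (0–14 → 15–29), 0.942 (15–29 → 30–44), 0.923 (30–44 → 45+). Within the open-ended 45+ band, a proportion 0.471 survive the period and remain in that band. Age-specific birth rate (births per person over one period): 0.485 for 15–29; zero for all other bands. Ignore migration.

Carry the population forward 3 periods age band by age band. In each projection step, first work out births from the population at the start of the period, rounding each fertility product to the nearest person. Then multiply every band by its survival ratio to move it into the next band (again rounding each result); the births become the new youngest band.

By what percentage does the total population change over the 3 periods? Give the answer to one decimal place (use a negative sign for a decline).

[period 1]
Births: 970 × 0.485 = 470
15–29: 650 × 0.959 = 623
30–44: 970 × 0.942 = 914
45+: 840 × 0.923 + 880 × 0.471 = 775 + 414 = 1189
Population now: 0–14=470, 15–29=623, 30–44=914, 45+=1189
[period 2]
Births: 623 × 0.485 = 302
15–29: 470 × 0.959 = 451
30–44: 623 × 0.942 = 587
45+: 914 × 0.923 + 1189 × 0.471 = 844 + 560 = 1404
Population now: 0–14=302, 15–29=451, 30–44=587, 45+=1404
[period 3]
Births: 451 × 0.485 = 219
15–29: 302 × 0.959 = 290
30–44: 451 × 0.942 = 425
45+: 587 × 0.923 + 1404 × 0.471 = 542 + 661 = 1203
Population now: 0–14=219, 15–29=290, 30–44=425, 45+=1203
Total: 3340 → 2137; change = -1203; percentage change = -36.0%

-36.0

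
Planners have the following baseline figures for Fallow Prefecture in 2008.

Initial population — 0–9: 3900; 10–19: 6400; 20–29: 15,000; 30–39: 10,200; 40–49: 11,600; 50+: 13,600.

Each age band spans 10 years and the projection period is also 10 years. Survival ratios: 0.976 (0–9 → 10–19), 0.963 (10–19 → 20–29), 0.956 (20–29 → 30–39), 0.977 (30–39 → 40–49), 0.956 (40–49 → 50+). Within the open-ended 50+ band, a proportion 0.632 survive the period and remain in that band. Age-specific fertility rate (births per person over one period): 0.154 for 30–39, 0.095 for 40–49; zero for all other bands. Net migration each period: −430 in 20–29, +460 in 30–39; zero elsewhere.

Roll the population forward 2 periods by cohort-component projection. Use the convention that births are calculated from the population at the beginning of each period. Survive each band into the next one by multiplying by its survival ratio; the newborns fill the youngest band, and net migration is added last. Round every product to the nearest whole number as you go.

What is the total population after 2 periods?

51439

Period 1:
Births: 10200 × 0.154 = 1571, 11600 × 0.095 = 1102 ⇒ total 2673
10–19: 3900 × 0.976 = 3806
20–29: 6400 × 0.963 = 6163
30–39: 15000 × 0.956 = 14340
40–49: 10200 × 0.977 = 9965
50+: 11600 × 0.956 + 13600 × 0.632 = 11090 + 8595 = 19685
Net migration: 20–29 − 430 → 5733; 30–39 + 460 → 14800
→ [2673, 3806, 5733, 14800, 9965, 19685]
Period 2:
Births: 14800 × 0.154 = 2279, 9965 × 0.095 = 947 ⇒ total 3226
10–19: 2673 × 0.976 = 2609
20–29: 3806 × 0.963 = 3665
30–39: 5733 × 0.956 = 5481
40–49: 14800 × 0.977 = 14460
50+: 9965 × 0.956 + 19685 × 0.632 = 9527 + 12441 = 21968
Net migration: 20–29 − 430 → 3235; 30–39 + 460 → 5941
→ [3226, 2609, 3235, 5941, 14460, 21968]
Total after period 2: 3226 + 2609 + 3235 + 5941 + 14460 + 21968 = 51439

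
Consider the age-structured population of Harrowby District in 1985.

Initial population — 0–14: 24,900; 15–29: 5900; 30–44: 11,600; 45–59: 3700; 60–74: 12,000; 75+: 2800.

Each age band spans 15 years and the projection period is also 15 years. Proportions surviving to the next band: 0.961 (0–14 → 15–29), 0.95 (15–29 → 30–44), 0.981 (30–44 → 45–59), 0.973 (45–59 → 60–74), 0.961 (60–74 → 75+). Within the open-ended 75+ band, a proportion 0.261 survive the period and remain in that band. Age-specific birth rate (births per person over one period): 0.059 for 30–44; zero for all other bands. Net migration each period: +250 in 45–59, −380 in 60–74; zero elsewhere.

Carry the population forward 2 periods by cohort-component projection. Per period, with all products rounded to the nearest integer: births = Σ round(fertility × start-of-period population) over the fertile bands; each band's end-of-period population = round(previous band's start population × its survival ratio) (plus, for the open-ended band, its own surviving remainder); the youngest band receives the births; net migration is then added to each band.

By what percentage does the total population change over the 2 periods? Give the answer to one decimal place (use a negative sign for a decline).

-23.3

Numbering the groups 1..6 from youngest to oldest:
Period 1:
Births: 11600 * 0.059 = 684
Group 2: 24900 * 0.961 = 23929
Group 3: 5900 * 0.95 = 5605
Group 4: 11600 * 0.981 = 11380
Group 5: 3700 * 0.973 = 3600
Group 6: 12000 * 0.961 + 2800 * 0.261 = 11532 + 731 = 12263
Net migration: Group 4 + 250 → 11630; Group 5 − 380 → 3220
End of period: [684, 23929, 5605, 11630, 3220, 12263]
Period 2:
Births: 5605 * 0.059 = 331
Group 2: 684 * 0.961 = 657
Group 3: 23929 * 0.95 = 22733
Group 4: 5605 * 0.981 = 5499
Group 5: 11630 * 0.973 = 11316
Group 6: 3220 * 0.961 + 12263 * 0.261 = 3094 + 3201 = 6295
Net migration: Group 4 + 250 → 5749; Group 5 − 380 → 10936
End of period: [331, 657, 22733, 5749, 10936, 6295]
Total: 60900 → 46701; change = -14199; percentage change = -23.3%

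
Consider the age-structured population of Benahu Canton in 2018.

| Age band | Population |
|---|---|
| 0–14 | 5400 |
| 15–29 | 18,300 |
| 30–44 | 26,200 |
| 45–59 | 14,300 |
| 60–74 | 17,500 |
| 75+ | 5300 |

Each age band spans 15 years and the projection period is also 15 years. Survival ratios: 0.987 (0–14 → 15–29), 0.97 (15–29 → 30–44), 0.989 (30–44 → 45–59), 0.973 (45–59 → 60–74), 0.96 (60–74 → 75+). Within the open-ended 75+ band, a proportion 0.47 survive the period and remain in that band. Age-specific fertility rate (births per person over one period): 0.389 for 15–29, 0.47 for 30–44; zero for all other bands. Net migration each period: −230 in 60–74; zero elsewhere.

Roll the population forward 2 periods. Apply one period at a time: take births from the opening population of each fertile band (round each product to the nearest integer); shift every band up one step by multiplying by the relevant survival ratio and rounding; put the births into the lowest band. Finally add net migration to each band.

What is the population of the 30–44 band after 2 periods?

5170

Numbering the groups 1..6 from youngest to oldest:
[period 1]
Births: 18300 × 0.389 = 7119, 26200 × 0.47 = 12314 ⇒ total 19433
Group 2: 5400 × 0.987 = 5330
Group 3: 18300 × 0.97 = 17751
Group 4: 26200 × 0.989 = 25912
Group 5: 14300 × 0.973 = 13914
Group 6: 17500 × 0.96 + 5300 × 0.47 = 16800 + 2491 = 19291
Net migration: Group 5 − 230 → 13684
→ [19433, 5330, 17751, 25912, 13684, 19291]
[period 2]
Births: 5330 × 0.389 = 2073, 17751 × 0.47 = 8343 ⇒ total 10416
Group 2: 19433 × 0.987 = 19180
Group 3: 5330 × 0.97 = 5170
Group 4: 17751 × 0.989 = 17556
Group 5: 25912 × 0.973 = 25212
Group 6: 13684 × 0.96 + 19291 × 0.47 = 13137 + 9067 = 22204
Net migration: Group 5 − 230 → 24982
→ [10416, 19180, 5170, 17556, 24982, 22204]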